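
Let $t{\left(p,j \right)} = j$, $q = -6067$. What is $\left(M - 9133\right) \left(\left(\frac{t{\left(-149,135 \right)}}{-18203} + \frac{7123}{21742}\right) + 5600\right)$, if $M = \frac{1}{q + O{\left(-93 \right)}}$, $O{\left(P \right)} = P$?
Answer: $- \frac{124695131208310483119}{2437940896160} \approx -5.1148 \cdot 10^{7}$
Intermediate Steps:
$M = - \frac{1}{6160}$ ($M = \frac{1}{-6067 - 93} = \frac{1}{-6160} = - \frac{1}{6160} \approx -0.00016234$)
$\left(M - 9133\right) \left(\left(\frac{t{\left(-149,135 \right)}}{-18203} + \frac{7123}{21742}\right) + 5600\right) = \left(- \frac{1}{6160} - 9133\right) \left(\left(\frac{135}{-18203} + \frac{7123}{21742}\right) + 5600\right) = - \frac{56259281 \left(\left(135 \left(- \frac{1}{18203}\right) + 7123 \cdot \frac{1}{21742}\right) + 5600\right)}{6160} = - \frac{56259281 \left(\left(- \frac{135}{18203} + \frac{7123}{21742}\right) + 5600\right)}{6160} = - \frac{56259281 \left(\frac{126724799}{395769626} + 5600\right)}{6160} = \left(- \frac{56259281}{6160}\right) \frac{2216436630399}{395769626} = - \frac{124695131208310483119}{2437940896160}$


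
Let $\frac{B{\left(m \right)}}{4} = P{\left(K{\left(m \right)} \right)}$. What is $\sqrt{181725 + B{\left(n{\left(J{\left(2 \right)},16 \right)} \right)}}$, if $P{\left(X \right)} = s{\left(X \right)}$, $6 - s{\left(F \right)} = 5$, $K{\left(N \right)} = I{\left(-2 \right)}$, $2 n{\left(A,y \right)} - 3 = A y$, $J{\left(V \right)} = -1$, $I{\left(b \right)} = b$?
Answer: $\sqrt{181729} \approx 426.3$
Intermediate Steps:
$n{\left(A,y \right)} = \frac{3}{2} + \frac{A y}{2}$
$K{\left(N \right)} = -2$
$s{\left(F \right)} = 1$ ($s{\left(F \right)} = 6 - 5 = 1$)
$P{\left(X \right)} = 1$
$B{\left(m \right)} = 4$ ($B{\left(m \right)} = 4 \cdot 1 = 4$)
$\sqrt{181725 + B{\left(n{\left(J{\left(2 \right)},16 \right)} \right)}} = \sqrt{181725 + 4} = \sqrt{181729}$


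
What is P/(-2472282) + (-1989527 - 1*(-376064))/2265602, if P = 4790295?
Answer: -412273262921/155589084549 ≈ -2.6498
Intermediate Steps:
P/(-2472282) + (-1989527 - 1*(-376064))/2265602 = 4790295/(-2472282) + (-1989527 - 1*(-376064))/2265602 = 4790295*(-1/2472282) + (-1989527 + 376064)*(1/2265602) = -532255/274698 - 1613463*1/2265602 = -532255/274698 - 1613463/2265602 = -412273262921/155589084549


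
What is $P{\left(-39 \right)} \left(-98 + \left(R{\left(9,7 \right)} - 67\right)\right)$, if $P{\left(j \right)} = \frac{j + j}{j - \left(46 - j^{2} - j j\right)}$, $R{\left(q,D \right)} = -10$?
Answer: $\frac{13650}{2957} \approx 4.6162$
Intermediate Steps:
$P{\left(j \right)} = \frac{2 j}{-46 + j + 2 j^{2}}$ ($P{\left(j \right)} = \frac{2 j}{j + \left(\left(j^{2} + j^{2}\right) - 46\right)} = \frac{2 j}{j + \left(2 j^{2} - 46\right)} = \frac{2 j}{j + \left(-46 + 2 j^{2}\right)} = \frac{2 j}{-46 + j + 2 j^{2}}$)
$P{\left(-39 \right)} \left(-98 + \left(R{\left(9,7 \right)} - 67\right)\right) = 2 \left(-39\right) \frac{1}{-46 - 39 + 2 \left(-39\right)^{2}} \left(-98 - 77\right) = 2 \left(-39\right) \frac{1}{-46 - 39 + 2 \cdot 1521} \left(-98 - 77\right) = 2 \left(-39\right) \frac{1}{-46 - 39 + 3042} \left(-175\right) = 2 \left(-39\right) \frac{1}{2957} \left(-175\right) = \left(- \frac{78}{2957}\right) \left(-175\right) = \frac{13650}{2957}$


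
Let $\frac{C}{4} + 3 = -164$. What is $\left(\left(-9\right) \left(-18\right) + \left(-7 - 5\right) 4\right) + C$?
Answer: $-554$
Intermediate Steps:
$C = -668$ ($C = -12 + 4 \left(-164\right) = -12 - 656 = -668$)
$\left(\left(-9\right) \left(-18\right) + \left(-7 - 5\right) 4\right) + C = \left(\left(-9\right) \left(-18\right) + \left(-7 - 5\right) 4\right) - 668 = \left(162 - 48\right) - 668 = 114 - 668 = -554$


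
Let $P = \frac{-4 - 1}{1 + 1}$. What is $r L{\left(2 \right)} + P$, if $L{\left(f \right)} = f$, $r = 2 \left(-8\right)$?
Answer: $- \frac{69}{2} \approx -34.5$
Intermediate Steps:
$P = - \frac{5}{2} \approx -2.5$
$r = -16$
$r L{\left(2 \right)} + P = \left(-16\right) 2 - \frac{5}{2} = -32 - \frac{5}{2} = - \frac{69}{2}$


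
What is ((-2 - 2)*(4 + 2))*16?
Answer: -384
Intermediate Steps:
((-2 - 2)*(4 + 2))*16 = -4*6*16 = -24*16 = -384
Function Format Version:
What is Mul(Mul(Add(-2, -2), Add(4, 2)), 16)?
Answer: -384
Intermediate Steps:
Mul(Mul(Add(-2, -2), Add(4, 2)), 16) = Mul(Mul(-4, 6), 16) = Mul(-24, 16) = -384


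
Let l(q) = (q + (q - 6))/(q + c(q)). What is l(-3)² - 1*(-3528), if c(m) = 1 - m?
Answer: 3672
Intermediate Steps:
l(q) = -6 + 2*q (l(q) = (q + (q - 6))/(q + (1 - q)) = (q + (-6 + q))/1 = (-6 + 2*q)*1 = -6 + 2*q)
l(-3)² - 1*(-3528) = (-6 + 2*(-3))² - 1*(-3528) = (-6 - 6)² + 3528 = (-12)² + 3528 = 144 + 3528 = 3672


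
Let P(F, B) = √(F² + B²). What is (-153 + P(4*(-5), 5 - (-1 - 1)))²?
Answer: (153 - √449)² ≈ 17374.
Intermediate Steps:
P(F, B) = √(B² + F²)
(-153 + P(4*(-5), 5 - (-1 - 1)))² = (-153 + √((5 - (-1 - 1))² + (4*(-5))²))² = (-153 + √((5 - 1*(-2))² + (-20)²))² = (-153 + √((5 + 2)² + 400))² = (-153 + √(7² + 400))² = (-153 + √(49 + 400))² = (-153 + √449)²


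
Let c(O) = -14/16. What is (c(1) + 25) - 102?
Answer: -623/8 ≈ -77.875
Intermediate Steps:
c(O) = -7/8 (c(O) = -14*1/16 = -7/8)
(c(1) + 25) - 102 = (-7/8 + 25) - 102 = 193/8 - 102 = -623/8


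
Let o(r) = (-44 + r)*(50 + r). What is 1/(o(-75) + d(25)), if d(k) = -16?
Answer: 1/2959 ≈ 0.00033795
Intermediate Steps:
1/(o(-75) + d(25)) = 1/((-2200 + (-75)² + 6*(-75)) - 16) = 1/((-2200 + 5625 - 450) - 16) = 1/(2975 - 16) = 1/2959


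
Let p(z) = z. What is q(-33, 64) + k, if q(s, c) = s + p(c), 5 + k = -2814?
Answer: -2788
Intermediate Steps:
k = -2819 (k = -5 - 2814 = -2819)
q(s, c) = c + s (q(s, c) = s + c = c + s)
q(-33, 64) + k = (64 - 33) - 2819 = 31 - 2819 = -2788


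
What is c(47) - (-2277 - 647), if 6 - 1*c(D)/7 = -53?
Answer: 3337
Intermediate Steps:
c(D) = 413 (c(D) = 42 - 7*(-53) = 42 + 371 = 413)
c(47) - (-2277 - 647) = 413 - (-2277 - 647) = 413 - 1*(-2924) = 413 + 2924 = 3337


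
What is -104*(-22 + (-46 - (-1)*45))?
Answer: 2392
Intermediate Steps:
-104*(-22 + (-46 - (-1)*45)) = -104*(-22 + (-46 - 1*(-45))) = -104*(-22 + (-46 + 45)) = -104*(-22 - 1) = -104*(-23) = 2392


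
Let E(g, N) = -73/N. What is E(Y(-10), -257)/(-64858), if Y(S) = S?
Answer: -73/16668506 ≈ -4.3795e-6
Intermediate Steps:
E(Y(-10), -257)/(-64858) = -73/(-257)/(-64858) = -73*(-1/257)*(-1/64858) = (73/257)*(-1/64858) = -73/16668506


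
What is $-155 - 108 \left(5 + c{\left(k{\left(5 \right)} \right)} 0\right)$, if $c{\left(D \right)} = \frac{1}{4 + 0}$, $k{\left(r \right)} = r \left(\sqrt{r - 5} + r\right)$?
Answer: $-695$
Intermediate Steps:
$k{\left(r \right)} = r \left(r + \sqrt{-5 + r}\right)$ ($k{\left(r \right)} = r \left(\sqrt{-5 + r} + r\right) = r \left(r + \sqrt{-5 + r}\right)$)
$c{\left(D \right)} = \frac{1}{4}$
$-155 - 108 \left(5 + c{\left(k{\left(5 \right)} \right)} 0\right) = -155 - 108 \left(5 + \frac{1}{4} \cdot 0\right) = -155 - 108 \left(5 + 0\right) = -155 - 540 = -695$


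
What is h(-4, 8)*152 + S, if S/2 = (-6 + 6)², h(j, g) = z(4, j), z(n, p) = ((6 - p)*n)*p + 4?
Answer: -23712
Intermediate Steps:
z(n, p) = 4 + n*p*(6 - p) (z(n, p) = (n*(6 - p))*p + 4 = n*p*(6 - p) + 4 = 4 + n*p*(6 - p))
h(j, g) = 4 - 4*j² + 24*j (h(j, g) = 4 - 1*4*j² + 6*4*j = 4 - 4*j² + 24*j)
S = 0 (S = 2*(-6 + 6)² = 2*0² = 2*0 = 0)
h(-4, 8)*152 + S = (4 - 4*(-4)² + 24*(-4))*152 + 0 = (4 - 4*16 - 96)*152 + 0 = (4 - 64 - 96)*152 + 0 = -156*152 + 0 = -23712 + 0 = -23712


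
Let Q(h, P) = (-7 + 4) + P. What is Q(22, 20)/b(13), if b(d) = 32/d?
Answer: 221/32 ≈ 6.9063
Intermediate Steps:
Q(h, P) = -3 + P
Q(22, 20)/b(13) = (-3 + 20)/((32/13)) = 17/((32*(1/13))) = 17/(32/13) = 17*(13/32) = 221/32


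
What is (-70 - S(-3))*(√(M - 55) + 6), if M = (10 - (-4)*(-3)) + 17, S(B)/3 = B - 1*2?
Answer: -330 - 110*I*√10 ≈ -330.0 - 347.85*I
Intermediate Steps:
S(B) = -6 + 3*B (S(B) = 3*(B - 1*2) = 3*(B - 2) = 3*(-2 + B) = -6 + 3*B)
M = 15 (M = (10 - 1*12) + 17 = (10 - 12) + 17 = -2 + 17 = 15)
(-70 - S(-3))*(√(M - 55) + 6) = (-70 - (-6 + 3*(-3)))*(√(15 - 55) + 6) = (-70 - (-6 - 9))*(√(-40) + 6) = (-70 - 1*(-15))*(2*I*√10 + 6) = (-70 + 15)*(6 + 2*I*√10) = -55*(6 + 2*I*√10) = -330 - 110*I*√10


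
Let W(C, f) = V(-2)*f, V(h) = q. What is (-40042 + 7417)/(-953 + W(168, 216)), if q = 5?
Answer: -32625/127 ≈ -256.89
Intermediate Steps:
V(h) = 5
W(C, f) = 5*f
(-40042 + 7417)/(-953 + W(168, 216)) = (-40042 + 7417)/(-953 + 5*216) = -32625/(-953 + 1080) = -32625/127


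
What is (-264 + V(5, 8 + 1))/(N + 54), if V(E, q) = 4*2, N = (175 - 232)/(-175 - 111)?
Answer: -73216/15501 ≈ -4.7233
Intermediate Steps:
N = 57/286 (N = -57/(-286) = -57*(-1/286) = 57/286 ≈ 0.19930)
V(E, q) = 8
(-264 + V(5, 8 + 1))/(N + 54) = (-264 + 8)/(57/286 + 54) = -256/15501/286 = -256*286/15501 = -73216/15501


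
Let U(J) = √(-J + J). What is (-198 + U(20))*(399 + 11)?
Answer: -81180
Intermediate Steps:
U(J) = 0 (U(J) = √0 = 0)
(-198 + U(20))*(399 + 11) = (-198 + 0)*(399 + 11) = -198*410 = -81180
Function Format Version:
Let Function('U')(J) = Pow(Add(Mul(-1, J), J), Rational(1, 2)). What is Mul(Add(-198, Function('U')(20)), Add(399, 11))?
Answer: -81180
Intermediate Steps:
Function('U')(J) = 0 (Function('U')(J) = Pow(0, Rational(1, 2)) = 0)
Mul(Add(-198, Function('U')(20)), Add(399, 11)) = Mul(Add(-198, 0), Add(399, 11)) = Mul(-198, 410) = -81180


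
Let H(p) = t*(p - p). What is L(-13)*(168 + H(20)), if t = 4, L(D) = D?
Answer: -2184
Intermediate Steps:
H(p) = 0 (H(p) = 4*(p - p) = 4*0 = 0)
L(-13)*(168 + H(20)) = -13*(168 + 0) = -13*168 = -2184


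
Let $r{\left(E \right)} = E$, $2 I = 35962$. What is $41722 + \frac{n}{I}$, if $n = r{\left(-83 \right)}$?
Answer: $\frac{750203199}{17981} \approx 41722.0$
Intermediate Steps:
$I = 17981$ ($I = \frac{1}{2} \cdot 35962 = 17981$)
$n = -83$
$41722 + \frac{n}{I} = 41722 - \frac{83}{17981} = \frac{750203199}{17981}$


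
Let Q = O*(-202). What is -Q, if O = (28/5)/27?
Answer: 5656/135 ≈ 41.896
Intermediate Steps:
O = 28/135 (O = (28*(⅕))*(1/27) = (28/5)*(1/27) = 28/135 ≈ 0.20741)
Q = -5656/135 (Q = (28/135)*(-202) = -5656/135 ≈ -41.896)
-Q = -1*(-5656/135) = 5656/135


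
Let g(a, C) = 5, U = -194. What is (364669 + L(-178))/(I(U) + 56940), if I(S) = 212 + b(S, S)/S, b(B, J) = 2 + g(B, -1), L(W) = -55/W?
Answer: 6296380289/986785809 ≈ 6.3807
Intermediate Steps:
b(B, J) = 7 (b(B, J) = 2 + 5 = 7)
I(S) = 212 + 7/S
(364669 + L(-178))/(I(U) + 56940) = (364669 - 55/(-178))/((212 + 7/(-194)) + 56940) = (364669 - 55*(-1/178))/((212 + 7*(-1/194)) + 56940) = (364669 + 55/178)/((212 - 7/194) + 56940) = 64911137/(178*(41121/194 + 56940)) = 64911137/(178*(11087481/194)) = (64911137/178)*(194/11087481) = 6296380289/986785809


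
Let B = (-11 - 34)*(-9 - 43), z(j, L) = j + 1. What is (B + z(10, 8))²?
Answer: 5527201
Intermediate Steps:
z(j, L) = 1 + j
B = 2340 (B = -45*(-52) = 2340)
(B + z(10, 8))² = (2340 + (1 + 10))² = (2340 + 11)² = 2351² = 5527201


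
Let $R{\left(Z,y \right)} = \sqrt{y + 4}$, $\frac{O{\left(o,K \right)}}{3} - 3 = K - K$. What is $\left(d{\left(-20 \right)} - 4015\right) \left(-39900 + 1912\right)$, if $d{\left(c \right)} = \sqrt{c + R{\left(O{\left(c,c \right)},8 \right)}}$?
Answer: $152521820 - 37988 \sqrt{-20 + 2 \sqrt{3}} \approx 1.5252 \cdot 10^{8} - 1.5448 \cdot 10^{5} i$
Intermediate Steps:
$O{\left(o,K \right)} = 9$ ($O{\left(o,K \right)} = 9 + 3 \left(K - K\right) = 9 + 3 \cdot 0 = 9 + 0 = 9$)
$R{\left(Z,y \right)} = \sqrt{4 + y}$
$d{\left(c \right)} = \sqrt{c + 2 \sqrt{3}}$ ($d{\left(c \right)} = \sqrt{c + \sqrt{4 + 8}} = \sqrt{c + \sqrt{12}} = \sqrt{c + 2 \sqrt{3}}$)
$\left(d{\left(-20 \right)} - 4015\right) \left(-39900 + 1912\right) = \left(\sqrt{-20 + 2 \sqrt{3}} - 4015\right) \left(-39900 + 1912\right) = \left(-4015 + \sqrt{-20 + 2 \sqrt{3}}\right) \left(-37988\right) = 152521820 - 37988 \sqrt{-20 + 2 \sqrt{3}}$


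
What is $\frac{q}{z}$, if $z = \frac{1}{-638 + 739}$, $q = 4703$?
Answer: $475003$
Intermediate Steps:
$z = \frac{1}{101} \approx 0.009901$
$\frac{q}{z} = 4703 \frac{1}{\frac{1}{101}} = 4703 \cdot 101 = 475003$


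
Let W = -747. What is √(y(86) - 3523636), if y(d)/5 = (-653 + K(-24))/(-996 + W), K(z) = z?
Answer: 11*I*√88470850629/1743 ≈ 1877.1*I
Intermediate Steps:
y(d) = 3385/1743 (y(d) = 5*((-653 - 24)/(-996 - 747)) = 5*(-677/(-1743)) = 5*(-677*(-1/1743)) = 5*(677/1743) = 3385/1743)
√(y(86) - 3523636) = √(3385/1743 - 3523636) = √(-6141694163/1743) = 11*I*√88470850629/1743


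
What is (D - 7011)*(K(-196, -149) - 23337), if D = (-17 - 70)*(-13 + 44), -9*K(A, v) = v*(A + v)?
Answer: 282004456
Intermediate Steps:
K(A, v) = -v*(A + v)/9
D = -2697 (D = -87*31 = -2697)
(D - 7011)*(K(-196, -149) - 23337) = (-2697 - 7011)*(-⅑*(-149)*(-196 - 149) - 23337) = -9708*(-⅑*(-149)*(-345) - 23337) = -9708*(-17135/3 - 23337) = -9708*(-87146/3) = 282004456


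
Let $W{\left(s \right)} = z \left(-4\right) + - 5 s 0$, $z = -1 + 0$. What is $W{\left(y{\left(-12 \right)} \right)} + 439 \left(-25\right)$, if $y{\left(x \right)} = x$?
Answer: $-10971$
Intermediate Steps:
$z = -1$
$W{\left(s \right)} = 4$ ($W{\left(s \right)} = \left(-1\right) \left(-4\right) + - 5 s 0 = 4 + 0 = 4$)
$W{\left(y{\left(-12 \right)} \right)} + 439 \left(-25\right) = 4 + 439 \left(-25\right) = 4 - 10975 = -10971$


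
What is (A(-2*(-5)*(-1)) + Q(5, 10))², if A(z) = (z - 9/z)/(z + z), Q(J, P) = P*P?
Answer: 403648281/40000 ≈ 10091.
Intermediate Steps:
Q(J, P) = P²
A(z) = (z - 9/z)/(2*z) (A(z) = (z - 9/z)/((2*z)) = (z - 9/z)*(1/(2*z)) = (z - 9/z)/(2*z))
(A(-2*(-5)*(-1)) + Q(5, 10))² = ((-9 + (-2*(-5)*(-1))²)/(2*(-2*(-5)*(-1))²) + 10²)² = ((-9 + (10*(-1))²)/(2*(10*(-1))²) + 100)² = ((½)*(-9 + (-10)²)/(-10)² + 100)² = ((½)*(1/100)*(-9 + 100) + 100)² = ((½)*(1/100)*91 + 100)² = (91/200 + 100)² = (20091/200)² = 403648281/40000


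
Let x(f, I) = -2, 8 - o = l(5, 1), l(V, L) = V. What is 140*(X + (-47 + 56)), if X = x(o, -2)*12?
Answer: -2100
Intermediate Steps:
o = 3 (o = 8 - 1*5 = 8 - 5 = 3)
X = -24 (X = -2*12 = -24)
140*(X + (-47 + 56)) = 140*(-24 + (-47 + 56)) = 140*(-24 + 9) = 140*(-15) = -2100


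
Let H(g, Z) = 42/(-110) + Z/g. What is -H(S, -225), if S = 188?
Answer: 16323/10340 ≈ 1.5786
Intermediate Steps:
H(g, Z) = -21/55 + Z/g (H(g, Z) = 42*(-1/110) + Z/g = -21/55 + Z/g)
-H(S, -225) = -(-21/55 - 225/188) = -1*(-16323/10340) = 16323/10340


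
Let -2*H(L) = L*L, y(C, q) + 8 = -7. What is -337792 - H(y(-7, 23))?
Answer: -675359/2 ≈ -3.3768e+5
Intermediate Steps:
y(C, q) = -15 (y(C, q) = -8 - 7 = -15)
H(L) = -L**2/2 (H(L) = -L*L/2 = -L**2/2)
-337792 - H(y(-7, 23)) = -337792 - (-1)*(-15)**2/2 = -337792 - (-1)*225/2 = -337792 - 1*(-225/2) = -337792 + 225/2 = -675359/2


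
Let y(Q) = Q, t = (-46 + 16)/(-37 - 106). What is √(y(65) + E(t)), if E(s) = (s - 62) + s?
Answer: √69927/143 ≈ 1.8492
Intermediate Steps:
t = 30/143 (t = -30/(-143) = -30*(-1/143) = 30/143 ≈ 0.20979)
E(s) = -62 + 2*s (E(s) = (-62 + s) + s = -62 + 2*s)
√(y(65) + E(t)) = √(65 + (-62 + 2*(30/143))) = √(65 + (-62 + 60/143)) = √(65 - 8806/143) = √(489/143) = √69927/143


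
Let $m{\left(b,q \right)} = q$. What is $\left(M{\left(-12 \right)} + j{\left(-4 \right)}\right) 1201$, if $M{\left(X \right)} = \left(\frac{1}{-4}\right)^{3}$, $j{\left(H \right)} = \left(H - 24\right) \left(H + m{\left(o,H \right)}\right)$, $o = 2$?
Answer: $\frac{17216335}{64} \approx 2.6901 \cdot 10^{5}$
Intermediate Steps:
$j{\left(H \right)} = 2 H \left(-24 + H\right)$ ($j{\left(H \right)} = \left(H - 24\right) \left(H + H\right) = \left(-24 + H\right) 2 H = 2 H \left(-24 + H\right)$)
$M{\left(X \right)} = - \frac{1}{64}$ ($M{\left(X \right)} = \left(- \frac{1}{4}\right)^{3} = - \frac{1}{64}$)
$\left(M{\left(-12 \right)} + j{\left(-4 \right)}\right) 1201 = \left(- \frac{1}{64} + 2 \left(-4\right) \left(-24 - 4\right)\right) 1201 = \left(- \frac{1}{64} + 2 \left(-4\right) \left(-28\right)\right) 1201 = \left(- \frac{1}{64} + 224\right) 1201 = \frac{14335}{64} \cdot 1201 = \frac{17216335}{64}$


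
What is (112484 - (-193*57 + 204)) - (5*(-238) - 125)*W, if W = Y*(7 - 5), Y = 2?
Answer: 128541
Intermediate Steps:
W = 4 (W = 2*(7 - 5) = 2*2 = 4)
(112484 - (-193*57 + 204)) - (5*(-238) - 125)*W = (112484 - (-193*57 + 204)) - (5*(-238) - 125)*4 = (112484 - (-11001 + 204)) - (-1190 - 125)*4 = (112484 - 1*(-10797)) - (-1315)*4 = (112484 + 10797) - 1*(-5260) = 123281 + 5260 = 128541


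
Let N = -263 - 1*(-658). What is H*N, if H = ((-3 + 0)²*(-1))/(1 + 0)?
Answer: -3555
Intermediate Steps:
N = 395 (N = -263 + 658 = 395)
H = -9 (H = ((-3)²*(-1))/1 = (9*(-1))*1 = -9*1 = -9)
H*N = -9*395 = -3555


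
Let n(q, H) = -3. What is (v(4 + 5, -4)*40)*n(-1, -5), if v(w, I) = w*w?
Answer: -9720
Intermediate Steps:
v(w, I) = w²
(v(4 + 5, -4)*40)*n(-1, -5) = ((4 + 5)²*40)*(-3) = (9²*40)*(-3) = (81*40)*(-3) = 3240*(-3) = -9720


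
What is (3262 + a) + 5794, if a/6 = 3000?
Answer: 27056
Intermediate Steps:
a = 18000 (a = 6*3000 = 18000)
(3262 + a) + 5794 = (3262 + 18000) + 5794 = 21262 + 5794 = 27056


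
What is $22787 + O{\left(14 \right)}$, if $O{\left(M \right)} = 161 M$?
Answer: $25041$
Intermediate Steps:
$22787 + O{\left(14 \right)} = 22787 + 161 \cdot 14 = 22787 + 2254 = 25041$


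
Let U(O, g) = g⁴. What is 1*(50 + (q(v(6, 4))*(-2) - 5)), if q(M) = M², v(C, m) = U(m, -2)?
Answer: -467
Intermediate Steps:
v(C, m) = 16 (v(C, m) = (-2)⁴ = 16)
1*(50 + (q(v(6, 4))*(-2) - 5)) = 1*(50 + (16²*(-2) - 5)) = 1*(50 + (256*(-2) - 5)) = 1*(50 + (-512 - 5)) = 1*(50 - 517) = 1*(-467) = -467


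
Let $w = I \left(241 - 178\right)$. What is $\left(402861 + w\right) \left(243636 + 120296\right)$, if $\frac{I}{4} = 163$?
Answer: $161562880284$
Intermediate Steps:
$I = 652$ ($I = 4 \cdot 163 = 652$)
$w = 41076$ ($w = 652 \left(241 - 178\right) = 652 \cdot 63 = 41076$)
$\left(402861 + w\right) \left(243636 + 120296\right) = \left(402861 + 41076\right) \left(243636 + 120296\right) = 443937 \cdot 363932 = 161562880284$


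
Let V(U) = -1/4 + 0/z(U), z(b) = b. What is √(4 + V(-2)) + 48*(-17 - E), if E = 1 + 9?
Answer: -1296 + √15/2 ≈ -1294.1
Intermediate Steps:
E = 10
V(U) = -¼ (V(U) = -1/4 + 0/U = -1*¼ + 0 = -¼ + 0 = -¼)
√(4 + V(-2)) + 48*(-17 - E) = √(4 - ¼) + 48*(-17 - 1*10) = √(15/4) + 48*(-17 - 10) = √15/2 + 48*(-27) = √15/2 - 1296 = -1296 + √15/2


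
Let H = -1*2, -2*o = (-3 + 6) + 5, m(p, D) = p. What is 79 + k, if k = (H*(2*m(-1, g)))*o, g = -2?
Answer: 63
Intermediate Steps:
o = -4 (o = -((-3 + 6) + 5)/2 = -(3 + 5)/2 = -½*8 = -4)
H = -2
k = -16 (k = -4*(-1)*(-4) = -2*(-2)*(-4) = 4*(-4) = -16)
79 + k = 79 - 16 = 63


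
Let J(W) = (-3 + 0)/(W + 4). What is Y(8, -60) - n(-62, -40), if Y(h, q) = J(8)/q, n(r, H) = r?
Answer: 14881/240 ≈ 62.004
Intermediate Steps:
J(W) = -3/(4 + W)
Y(h, q) = -1/(4*q) (Y(h, q) = (-3/(4 + 8))/q = (-3/12)/q = (-3*1/12)/q = -1/(4*q))
Y(8, -60) - n(-62, -40) = -¼/(-60) - 1*(-62) = -¼*(-1/60) + 62 = 1/240 + 62 = 14881/240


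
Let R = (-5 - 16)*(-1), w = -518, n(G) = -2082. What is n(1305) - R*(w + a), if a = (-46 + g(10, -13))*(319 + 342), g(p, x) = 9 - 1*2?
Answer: 550155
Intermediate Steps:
g(p, x) = 7 (g(p, x) = 9 - 2 = 7)
R = 21 (R = -21*(-1) = 21)
a = -25779 (a = (-46 + 7)*(319 + 342) = -39*661 = -25779)
n(1305) - R*(w + a) = -2082 - 21*(-518 - 25779) = -2082 - 21*(-26297) = -2082 - 1*(-552237) = -2082 + 552237 = 550155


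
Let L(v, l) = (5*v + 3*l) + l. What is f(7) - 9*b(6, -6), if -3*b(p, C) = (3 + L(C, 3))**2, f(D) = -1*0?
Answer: 675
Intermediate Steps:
L(v, l) = 4*l + 5*v (L(v, l) = (3*l + 5*v) + l = 4*l + 5*v)
f(D) = 0
b(p, C) = -(15 + 5*C)**2/3 (b(p, C) = -(3 + (4*3 + 5*C))**2/3 = -(3 + (12 + 5*C))**2/3 = -(15 + 5*C)**2/3)
f(7) - 9*b(6, -6) = 0 - (-75)*(3 - 6)**2 = 0 - (-75)*(-3)**2 = 0 - (-75)*9 = 0 - 9*(-75) = 0 + 675 = 675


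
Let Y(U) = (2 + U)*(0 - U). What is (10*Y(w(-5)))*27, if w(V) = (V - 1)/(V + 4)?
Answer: -12960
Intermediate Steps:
w(V) = (-1 + V)/(4 + V)
Y(U) = -U*(2 + U) (Y(U) = (2 + U)*(-U) = -U*(2 + U))
(10*Y(w(-5)))*27 = (10*(-(-1 - 5)/(4 - 5)*(2 + (-1 - 5)/(4 - 5))))*27 = (10*(--6/(-1)*(2 - 6/(-1))))*27 = (10*(-(-1*(-6))*(2 - 1*(-6))))*27 = (10*(-1*6*(2 + 6)))*27 = (10*(-1*6*8))*27 = (10*(-48))*27 = -480*27 = -12960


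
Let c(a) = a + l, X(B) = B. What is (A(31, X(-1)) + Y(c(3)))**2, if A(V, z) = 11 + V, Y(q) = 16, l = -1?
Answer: 3364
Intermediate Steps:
c(a) = -1 + a (c(a) = a - 1 = -1 + a)
(A(31, X(-1)) + Y(c(3)))**2 = ((11 + 31) + 16)**2 = (42 + 16)**2 = 58**2 = 3364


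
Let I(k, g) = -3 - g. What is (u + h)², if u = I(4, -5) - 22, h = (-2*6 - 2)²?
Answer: 30976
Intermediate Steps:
h = 196 (h = (-12 - 2)² = (-14)² = 196)
u = -20 (u = (-3 - 1*(-5)) - 22 = (-3 + 5) - 22 = 2 - 22 = -20)
(u + h)² = (-20 + 196)² = 176² = 30976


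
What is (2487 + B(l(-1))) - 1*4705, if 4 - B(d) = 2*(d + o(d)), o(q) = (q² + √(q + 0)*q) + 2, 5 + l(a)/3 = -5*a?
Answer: -2218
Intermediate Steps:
l(a) = -15 - 15*a (l(a) = -15 + 3*(-5*a) = -15 - 15*a)
o(q) = 2 + q² + q^(3/2) (o(q) = (q² + √q*q) + 2 = (q² + q^(3/2)) + 2 = 2 + q² + q^(3/2))
B(d) = -2*d - 2*d² - 2*d^(3/2) (B(d) = 4 - 2*(d + (2 + d² + d^(3/2))) = 4 - 2*(2 + d + d² + d^(3/2)) = 4 - (4 + 2*d + 2*d² + 2*d^(3/2)) = 4 + (-4 - 2*d - 2*d² - 2*d^(3/2)) = -2*d - 2*d² - 2*d^(3/2))
(2487 + B(l(-1))) - 1*4705 = (2487 + (-2*(-15 - 15*(-1)) - 2*(-15 - 15*(-1))² - 2*(-15 - 15*(-1))^(3/2))) - 1*4705 = (2487 + (-2*(-15 + 15) - 2*(-15 + 15)² - 2*(-15 + 15)^(3/2))) - 4705 = (2487 + (-2*0 - 2*0² - 2*0^(3/2))) - 4705 = (2487 + (0 - 2*0 - 2*0)) - 4705 = (2487 + (0 + 0 + 0)) - 4705 = (2487 + 0) - 4705 = 2487 - 4705 = -2218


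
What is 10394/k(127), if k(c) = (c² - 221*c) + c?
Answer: -10394/11811 ≈ -0.88003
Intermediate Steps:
k(c) = c² - 220*c
10394/k(127) = 10394/((127*(-220 + 127))) = 10394/((127*(-93))) = 10394/(-11811) = 10394*(-1/11811) = -10394/11811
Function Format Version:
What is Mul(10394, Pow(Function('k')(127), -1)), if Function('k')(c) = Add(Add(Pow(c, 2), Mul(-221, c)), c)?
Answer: Rational(-10394, 11811) ≈ -0.88003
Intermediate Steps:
Function('k')(c) = Add(Pow(c, 2), Mul(-220, c))
Mul(10394, Pow(Function('k')(127), -1)) = Mul(10394, Pow(Mul(127, Add(-220, 127)), -1)) = Mul(10394, Pow(Mul(127, -93), -1)) = Mul(10394, Pow(-11811, -1)) = Mul(10394, Rational(-1, 11811)) = Rational(-10394, 11811)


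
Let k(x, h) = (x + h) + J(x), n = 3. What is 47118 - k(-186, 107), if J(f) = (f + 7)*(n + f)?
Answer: 14440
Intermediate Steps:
J(f) = (3 + f)*(7 + f) (J(f) = (f + 7)*(3 + f) = (7 + f)*(3 + f) = (3 + f)*(7 + f))
k(x, h) = 21 + h + x² + 11*x (k(x, h) = (x + h) + (21 + x² + 10*x) = (h + x) + (21 + x² + 10*x) = 21 + h + x² + 11*x)
47118 - k(-186, 107) = 47118 - (21 + 107 + (-186)² + 11*(-186)) = 47118 - (21 + 107 + 34596 - 2046) = 47118 - 1*32678 = 47118 - 32678 = 14440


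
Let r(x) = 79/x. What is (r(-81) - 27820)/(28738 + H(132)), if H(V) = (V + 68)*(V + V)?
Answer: -2253499/6604578 ≈ -0.34120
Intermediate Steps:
H(V) = 2*V*(68 + V) (H(V) = (68 + V)*(2*V) = 2*V*(68 + V))
(r(-81) - 27820)/(28738 + H(132)) = (79/(-81) - 27820)/(28738 + 2*132*(68 + 132)) = (79*(-1/81) - 27820)/(28738 + 2*132*200) = (-79/81 - 27820)/(28738 + 52800) = -2253499/81/81538 = -2253499/81*1/81538 = -2253499/6604578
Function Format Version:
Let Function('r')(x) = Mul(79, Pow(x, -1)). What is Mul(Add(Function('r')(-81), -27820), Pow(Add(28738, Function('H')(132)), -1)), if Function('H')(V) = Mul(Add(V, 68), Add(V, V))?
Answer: Rational(-2253499, 6604578) ≈ -0.34120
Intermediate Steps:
Function('H')(V) = Mul(2, V, Add(68, V)) (Function('H')(V) = Mul(Add(68, V), Mul(2, V)) = Mul(2, V, Add(68, V)))
Mul(Add(Function('r')(-81), -27820), Pow(Add(28738, Function('H')(132)), -1)) = Mul(Add(Mul(79, Pow(-81, -1)), -27820), Pow(Add(28738, Mul(2, 132, Add(68, 132))), -1)) = Mul(Add(Mul(79, Rational(-1, 81)), -27820), Pow(Add(28738, Mul(2, 132, 200)), -1)) = Mul(Add(Rational(-79, 81), -27820), Pow(Add(28738, 52800), -1)) = Mul(Rational(-2253499, 81), Pow(81538, -1)) = Mul(Rational(-2253499, 81), Rational(1, 81538)) = Rational(-2253499, 6604578)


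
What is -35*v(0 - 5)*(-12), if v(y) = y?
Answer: -2100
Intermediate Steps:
-35*v(0 - 5)*(-12) = -35*(0 - 5)*(-12) = -35*(-5)*(-12) = 175*(-12) = -2100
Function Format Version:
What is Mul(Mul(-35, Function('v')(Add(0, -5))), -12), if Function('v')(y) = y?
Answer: -2100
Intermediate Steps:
Mul(Mul(-35, Function('v')(Add(0, -5))), -12) = Mul(Mul(-35, Add(0, -5)), -12) = Mul(Mul(-35, -5), -12) = Mul(175, -12) = -2100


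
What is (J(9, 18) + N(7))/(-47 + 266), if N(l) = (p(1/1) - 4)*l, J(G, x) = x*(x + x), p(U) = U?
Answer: 209/73 ≈ 2.8630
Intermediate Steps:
J(G, x) = 2*x**2 (J(G, x) = x*(2*x) = 2*x**2)
N(l) = -3*l (N(l) = (1/1 - 4)*l = (1 - 4)*l = -3*l)
(J(9, 18) + N(7))/(-47 + 266) = (2*18**2 - 3*7)/(-47 + 266) = (2*324 - 21)/219 = (648 - 21)*(1/219) = 627*(1/219) = 209/73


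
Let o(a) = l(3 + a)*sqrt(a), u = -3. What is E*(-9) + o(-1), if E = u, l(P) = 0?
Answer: 27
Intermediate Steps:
E = -3
o(a) = 0 (o(a) = 0*sqrt(a) = 0)
E*(-9) + o(-1) = -3*(-9) + 0 = 27 + 0 = 27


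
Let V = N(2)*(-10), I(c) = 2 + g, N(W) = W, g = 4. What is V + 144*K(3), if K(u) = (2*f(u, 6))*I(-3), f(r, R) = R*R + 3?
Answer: 67372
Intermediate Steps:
f(r, R) = 3 + R² (f(r, R) = R² + 3 = 3 + R²)
I(c) = 6 (I(c) = 2 + 4 = 6)
K(u) = 468 (K(u) = (2*(3 + 6²))*6 = (2*(3 + 36))*6 = (2*39)*6 = 78*6 = 468)
V = -20 (V = 2*(-10) = -20)
V + 144*K(3) = -20 + 144*468 = -20 + 67392 = 67372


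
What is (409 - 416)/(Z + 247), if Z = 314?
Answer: -7/561 ≈ -0.012478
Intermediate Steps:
(409 - 416)/(Z + 247) = (409 - 416)/(314 + 247) = -7/561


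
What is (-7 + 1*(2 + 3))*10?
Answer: -20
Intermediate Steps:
(-7 + 1*(2 + 3))*10 = (-7 + 1*5)*10 = (-7 + 5)*10 = -2*10 = -20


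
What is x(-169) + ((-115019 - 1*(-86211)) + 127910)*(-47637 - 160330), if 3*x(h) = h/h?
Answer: -61829836901/3 ≈ -2.0610e+10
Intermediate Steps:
x(h) = ⅓ (x(h) = (h/h)/3 = (⅓)*1 = ⅓)
x(-169) + ((-115019 - 1*(-86211)) + 127910)*(-47637 - 160330) = ⅓ + ((-115019 - 1*(-86211)) + 127910)*(-47637 - 160330) = ⅓ + ((-115019 + 86211) + 127910)*(-207967) = ⅓ + (-28808 + 127910)*(-207967) = ⅓ + 99102*(-207967) = ⅓ - 20609945634 = -61829836901/3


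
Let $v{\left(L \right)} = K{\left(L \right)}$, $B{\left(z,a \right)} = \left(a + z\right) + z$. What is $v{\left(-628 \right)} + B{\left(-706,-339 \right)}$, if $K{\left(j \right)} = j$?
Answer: $-2379$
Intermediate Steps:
$B{\left(z,a \right)} = a + 2 z$
$v{\left(L \right)} = L$
$v{\left(-628 \right)} + B{\left(-706,-339 \right)} = -628 + \left(-339 + 2 \left(-706\right)\right) = -628 - 1751 = -2379$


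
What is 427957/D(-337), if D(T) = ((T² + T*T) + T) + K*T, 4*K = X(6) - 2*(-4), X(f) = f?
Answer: 855914/451243 ≈ 1.8968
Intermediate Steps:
K = 7/2 (K = (6 - 2*(-4))/4 = (6 + 8)/4 = (¼)*14 = 7/2 ≈ 3.5000)
D(T) = 2*T² + 9*T/2 (D(T) = ((T² + T*T) + T) + 7*T/2 = ((T² + T²) + T) + 7*T/2 = (2*T² + T) + 7*T/2 = (T + 2*T²) + 7*T/2 = 2*T² + 9*T/2)
427957/D(-337) = 427957/(((½)*(-337)*(9 + 4*(-337)))) = 427957/(((½)*(-337)*(9 - 1348))) = 427957/(((½)*(-337)*(-1339))) = 427957/(451243/2) = 427957*(2/451243) = 855914/451243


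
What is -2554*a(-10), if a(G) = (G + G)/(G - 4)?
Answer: -25540/7 ≈ -3648.6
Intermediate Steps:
a(G) = 2*G/(-4 + G) (a(G) = (2*G)/(-4 + G) = 2*G/(-4 + G))
-2554*a(-10) = -5108*(-10)/(-4 - 10) = -5108*(-10)/(-14) = -5108*(-10)*(-1)/14 = -2554*10/7 = -25540/7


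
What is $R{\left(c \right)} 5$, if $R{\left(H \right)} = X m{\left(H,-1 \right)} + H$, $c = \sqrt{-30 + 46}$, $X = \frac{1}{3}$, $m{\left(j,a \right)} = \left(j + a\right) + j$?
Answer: $\frac{95}{3} \approx 31.667$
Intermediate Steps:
$m{\left(j,a \right)} = a + 2 j$ ($m{\left(j,a \right)} = \left(a + j\right) + j = a + 2 j$)
$X = \frac{1}{3} \approx 0.33333$
$c = 4$ ($c = \sqrt{16} = 4$)
$R{\left(H \right)} = - \frac{1}{3} + \frac{5 H}{3}$ ($R{\left(H \right)} = \frac{-1 + 2 H}{3} + H = \left(- \frac{1}{3} + \frac{2 H}{3}\right) + H = - \frac{1}{3} + \frac{5 H}{3}$)
$R{\left(c \right)} 5 = \left(- \frac{1}{3} + \frac{5}{3} \cdot 4\right) 5 = \left(- \frac{1}{3} + \frac{20}{3}\right) 5 = \frac{19}{3} \cdot 5 = \frac{95}{3}$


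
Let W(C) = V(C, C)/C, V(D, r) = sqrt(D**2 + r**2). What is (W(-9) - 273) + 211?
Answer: -62 - sqrt(2) ≈ -63.414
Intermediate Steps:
W(C) = sqrt(2)*sqrt(C**2)/C (W(C) = sqrt(C**2 + C**2)/C = sqrt(2*C**2)/C = (sqrt(2)*sqrt(C**2))/C = sqrt(2)*sqrt(C**2)/C)
(W(-9) - 273) + 211 = (sqrt(2)*sqrt((-9)**2)/(-9) - 273) + 211 = (sqrt(2)*(-1/9)*sqrt(81) - 273) + 211 = (sqrt(2)*(-1/9)*9 - 273) + 211 = (-sqrt(2) - 273) + 211 = (-273 - sqrt(2)) + 211 = -62 - sqrt(2)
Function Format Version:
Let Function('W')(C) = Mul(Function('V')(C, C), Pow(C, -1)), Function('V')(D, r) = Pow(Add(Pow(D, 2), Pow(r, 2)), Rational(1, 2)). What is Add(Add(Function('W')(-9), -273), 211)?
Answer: Add(-62, Mul(-1, Pow(2, Rational(1, 2)))) ≈ -63.414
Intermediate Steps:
Function('W')(C) = Mul(Pow(2, Rational(1, 2)), Pow(C, -1), Pow(Pow(C, 2), Rational(1, 2))) (Function('W')(C) = Mul(Pow(Add(Pow(C, 2), Pow(C, 2)), Rational(1, 2)), Pow(C, -1)) = Mul(Pow(Mul(2, Pow(C, 2)), Rational(1, 2)), Pow(C, -1)) = Mul(Mul(Pow(2, Rational(1, 2)), Pow(Pow(C, 2), Rational(1, 2))), Pow(C, -1)) = Mul(Pow(2, Rational(1, 2)), Pow(C, -1), Pow(Pow(C, 2), Rational(1, 2))))
Add(Add(Function('W')(-9), -273), 211) = Add(Add(Mul(Pow(2, Rational(1, 2)), Pow(-9, -1), Pow(Pow(-9, 2), Rational(1, 2))), -273), 211) = Add(Add(Mul(Pow(2, Rational(1, 2)), Rational(-1, 9), Pow(81, Rational(1, 2))), -273), 211) = Add(Add(Mul(Pow(2, Rational(1, 2)), Rational(-1, 9), 9), -273), 211) = Add(Add(Mul(-1, Pow(2, Rational(1, 2))), -273), 211) = Add(Add(-273, Mul(-1, Pow(2, Rational(1, 2)))), 211) = Add(-62, Mul(-1, Pow(2, Rational(1, 2))))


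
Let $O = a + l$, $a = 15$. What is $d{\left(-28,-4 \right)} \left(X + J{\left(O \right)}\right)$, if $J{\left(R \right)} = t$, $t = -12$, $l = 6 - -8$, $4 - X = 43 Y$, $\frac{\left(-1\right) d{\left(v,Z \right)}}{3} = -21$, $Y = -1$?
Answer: $2205$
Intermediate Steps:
$d{\left(v,Z \right)} = 63$ ($d{\left(v,Z \right)} = \left(-3\right) \left(-21\right) = 63$)
$X = 47$ ($X = 4 - 43 \left(-1\right) = 4 - -43 = 4 + 43 = 47$)
$l = 14$ ($l = 6 + 8 = 14$)
$O = 29$ ($O = 15 + 14 = 29$)
$J{\left(R \right)} = -12$
$d{\left(-28,-4 \right)} \left(X + J{\left(O \right)}\right) = 63 \left(47 - 12\right) = 63 \cdot 35 = 2205$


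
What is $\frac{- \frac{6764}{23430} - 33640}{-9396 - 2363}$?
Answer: $\frac{394095982}{137756685} \approx 2.8608$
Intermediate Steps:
$\frac{- \frac{6764}{23430} - 33640}{-9396 - 2363} = \frac{\left(-6764\right) \frac{1}{23430} - 33640}{-11759} = \left(- \frac{3382}{11715} - 33640\right) \left(- \frac{1}{11759}\right) = \left(- \frac{394095982}{11715}\right) \left(- \frac{1}{11759}\right) = \frac{394095982}{137756685}$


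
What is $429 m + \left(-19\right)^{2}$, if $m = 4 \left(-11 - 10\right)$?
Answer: $-35675$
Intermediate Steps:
$m = -84$ ($m = 4 \left(-21\right) = -84$)
$429 m + \left(-19\right)^{2} = 429 \left(-84\right) + \left(-19\right)^{2} = -36036 + 361 = -35675$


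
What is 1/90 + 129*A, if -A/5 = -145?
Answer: 8417251/90 ≈ 93525.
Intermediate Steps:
A = 725 (A = -5*(-145) = 725)
1/90 + 129*A = 1/90 + 129*725 = 1/90 + 93525 = 8417251/90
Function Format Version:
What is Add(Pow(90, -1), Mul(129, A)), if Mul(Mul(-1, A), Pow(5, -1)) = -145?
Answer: Rational(8417251, 90) ≈ 93525.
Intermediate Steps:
A = 725 (A = Mul(-5, -145) = 725)
Add(Pow(90, -1), Mul(129, A)) = Add(Pow(90, -1), Mul(129, 725)) = Add(Rational(1, 90), 93525) = Rational(8417251, 90)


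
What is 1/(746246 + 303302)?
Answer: 1/1049548 ≈ 9.5279e-7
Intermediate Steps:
1/(746246 + 303302) = 1/1049548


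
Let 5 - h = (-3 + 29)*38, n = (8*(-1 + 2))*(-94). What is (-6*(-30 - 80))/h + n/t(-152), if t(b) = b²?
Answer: -999241/1419452 ≈ -0.70396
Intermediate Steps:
n = -752 (n = (8*1)*(-94) = 8*(-94) = -752)
h = -983 (h = 5 - (-3 + 29)*38 = 5 - 26*38 = 5 - 1*988 = 5 - 988 = -983)
(-6*(-30 - 80))/h + n/t(-152) = -6*(-30 - 80)/(-983) - 752/((-152)²) = -6*(-110)*(-1/983) - 752/23104 = 660*(-1/983) - 752*1/23104 = -660/983 - 47/1444 = -999241/1419452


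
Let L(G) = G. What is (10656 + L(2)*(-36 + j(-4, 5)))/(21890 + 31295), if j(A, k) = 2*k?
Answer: 964/4835 ≈ 0.19938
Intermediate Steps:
(10656 + L(2)*(-36 + j(-4, 5)))/(21890 + 31295) = (10656 + 2*(-36 + 2*5))/(21890 + 31295) = (10656 + 2*(-36 + 10))/53185 = (10656 + 2*(-26))*(1/53185) = (10656 - 52)*(1/53185) = 10604*(1/53185) = 964/4835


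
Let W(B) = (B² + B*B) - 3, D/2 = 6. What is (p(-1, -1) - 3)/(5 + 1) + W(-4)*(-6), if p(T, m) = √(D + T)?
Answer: -349/2 + √11/6 ≈ -173.95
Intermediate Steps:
D = 12 (D = 2*6 = 12)
W(B) = -3 + 2*B² (W(B) = (B² + B²) - 3 = 2*B² - 3 = -3 + 2*B²)
p(T, m) = √(12 + T)
(p(-1, -1) - 3)/(5 + 1) + W(-4)*(-6) = (√(12 - 1) - 3)/(5 + 1) + (-3 + 2*(-4)²)*(-6) = (√11 - 3)/6 + (-3 + 2*16)*(-6) = (-3 + √11)*(⅙) + (-3 + 32)*(-6) = (-½ + √11/6) + 29*(-6) = (-½ + √11/6) - 174 = -349/2 + √11/6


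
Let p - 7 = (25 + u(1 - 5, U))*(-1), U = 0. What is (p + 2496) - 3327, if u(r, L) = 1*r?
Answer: -845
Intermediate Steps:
u(r, L) = r
p = -14 (p = 7 + (25 + (1 - 5))*(-1) = 7 + (25 - 4)*(-1) = 7 + 21*(-1) = 7 - 21 = -14)
(p + 2496) - 3327 = (-14 + 2496) - 3327 = 2482 - 3327 = -845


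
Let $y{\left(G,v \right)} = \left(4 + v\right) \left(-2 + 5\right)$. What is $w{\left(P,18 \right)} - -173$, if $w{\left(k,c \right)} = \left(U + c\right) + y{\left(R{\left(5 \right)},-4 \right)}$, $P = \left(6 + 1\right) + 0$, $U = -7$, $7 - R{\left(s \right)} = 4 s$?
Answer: $184$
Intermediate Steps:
$R{\left(s \right)} = 7 - 4 s$
$y{\left(G,v \right)} = 12 + 3 v$ ($y{\left(G,v \right)} = \left(4 + v\right) 3 = 12 + 3 v$)
$P = 7$ ($P = 7 + 0 = 7$)
$w{\left(k,c \right)} = -7 + c$ ($w{\left(k,c \right)} = \left(-7 + c\right) + \left(12 + 3 \left(-4\right)\right) = \left(-7 + c\right) + \left(12 - 12\right) = \left(-7 + c\right) + 0 = -7 + c$)
$w{\left(P,18 \right)} - -173 = \left(-7 + 18\right) - -173 = 11 + 173 = 184$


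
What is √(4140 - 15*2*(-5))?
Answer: √4290 ≈ 65.498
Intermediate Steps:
√(4140 - 15*2*(-5)) = √(4140 - 30*(-5)) = √(4140 + 150) = √4290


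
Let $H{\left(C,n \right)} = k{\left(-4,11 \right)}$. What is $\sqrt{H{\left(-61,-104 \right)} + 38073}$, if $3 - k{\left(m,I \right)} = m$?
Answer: $8 \sqrt{595} \approx 195.14$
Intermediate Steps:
$k{\left(m,I \right)} = 3 - m$
$H{\left(C,n \right)} = 7$ ($H{\left(C,n \right)} = 3 - -4 = 3 + 4 = 7$)
$\sqrt{H{\left(-61,-104 \right)} + 38073} = \sqrt{7 + 38073} = \sqrt{38080} = 8 \sqrt{595}$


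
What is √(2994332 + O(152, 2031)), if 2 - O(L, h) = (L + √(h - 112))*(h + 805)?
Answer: √(2563262 - 2836*√1919) ≈ 1561.7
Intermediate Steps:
O(L, h) = 2 - (805 + h)*(L + √(-112 + h)) (O(L, h) = 2 - (L + √(h - 112))*(h + 805) = 2 - (L + √(-112 + h))*(805 + h) = 2 - (805 + h)*(L + √(-112 + h)))
√(2994332 + O(152, 2031)) = √(2994332 + (2 - 805*152 - 805*√(-112 + 2031) - 1*152*2031 - 1*2031*√(-112 + 2031))) = √(2994332 + (2 - 122360 - 805*√1919 - 308712 - 1*2031*√1919)) = √(2994332 + (2 - 122360 - 805*√1919 - 308712 - 2031*√1919)) = √(2994332 + (-431070 - 2836*√1919)) = √(2563262 - 2836*√1919)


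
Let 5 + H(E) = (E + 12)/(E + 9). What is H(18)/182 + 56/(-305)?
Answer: -14629/71370 ≈ -0.20497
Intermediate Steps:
H(E) = -5 + (12 + E)/(9 + E) (H(E) = -5 + (E + 12)/(E + 9) = -5 + (12 + E)/(9 + E))
H(18)/182 + 56/(-305) = ((-33 - 4*18)/(9 + 18))/182 + 56/(-305) = ((-33 - 72)/27)*(1/182) + 56*(-1/305) = ((1/27)*(-105))*(1/182) - 56/305 = -35/9*1/182 - 56/305 = -5/234 - 56/305 = -14629/71370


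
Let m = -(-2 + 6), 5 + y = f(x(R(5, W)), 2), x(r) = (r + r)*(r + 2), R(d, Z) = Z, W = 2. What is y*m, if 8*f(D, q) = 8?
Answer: 16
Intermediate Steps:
x(r) = 2*r*(2 + r) (x(r) = (2*r)*(2 + r) = 2*r*(2 + r))
f(D, q) = 1 (f(D, q) = (1/8)*8 = 1)
y = -4 (y = -5 + 1 = -4)
m = -4 (m = -1*4 = -4)
y*m = -4*(-4) = 16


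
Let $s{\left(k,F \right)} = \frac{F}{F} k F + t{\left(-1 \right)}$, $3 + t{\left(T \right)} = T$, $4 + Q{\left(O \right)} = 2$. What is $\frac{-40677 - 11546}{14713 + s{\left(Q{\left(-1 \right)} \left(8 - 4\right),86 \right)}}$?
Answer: $- \frac{52223}{14021} \approx -3.7246$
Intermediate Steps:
$Q{\left(O \right)} = -2$ ($Q{\left(O \right)} = -4 + 2 = -2$)
$t{\left(T \right)} = -3 + T$
$s{\left(k,F \right)} = -4 + F k$ ($s{\left(k,F \right)} = \frac{F}{F} k F - 4 = 1 k F - 4 = k F - 4 = F k - 4 = -4 + F k$)
$\frac{-40677 - 11546}{14713 + s{\left(Q{\left(-1 \right)} \left(8 - 4\right),86 \right)}} = \frac{-40677 - 11546}{14713 + \left(-4 + 86 \left(- 2 \left(8 - 4\right)\right)\right)} = - \frac{52223}{14713 + \left(-4 + 86 \left(\left(-2\right) 4\right)\right)} = - \frac{52223}{14713 + \left(-4 + 86 \left(-8\right)\right)} = - \frac{52223}{14713 - 692} = - \frac{52223}{14021}$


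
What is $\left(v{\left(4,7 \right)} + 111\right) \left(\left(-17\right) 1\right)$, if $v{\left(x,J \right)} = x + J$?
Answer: $-2074$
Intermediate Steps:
$v{\left(x,J \right)} = J + x$
$\left(v{\left(4,7 \right)} + 111\right) \left(\left(-17\right) 1\right) = \left(\left(7 + 4\right) + 111\right) \left(\left(-17\right) 1\right) = \left(11 + 111\right) \left(-17\right) = 122 \left(-17\right) = -2074$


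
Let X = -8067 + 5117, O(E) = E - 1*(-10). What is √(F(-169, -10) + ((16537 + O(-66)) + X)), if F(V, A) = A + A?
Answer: √13511 ≈ 116.24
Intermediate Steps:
O(E) = 10 + E (O(E) = E + 10 = 10 + E)
X = -2950
F(V, A) = 2*A
√(F(-169, -10) + ((16537 + O(-66)) + X)) = √(2*(-10) + ((16537 + (10 - 66)) - 2950)) = √(-20 + ((16537 - 56) - 2950)) = √(-20 + (16481 - 2950)) = √(-20 + 13531) = √13511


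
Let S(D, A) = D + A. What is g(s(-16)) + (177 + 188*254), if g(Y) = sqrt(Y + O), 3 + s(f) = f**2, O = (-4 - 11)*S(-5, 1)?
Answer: 47929 + sqrt(313) ≈ 47947.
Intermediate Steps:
S(D, A) = A + D
O = 60 (O = (-4 - 11)*(1 - 5) = -15*(-4) = 60)
s(f) = -3 + f**2
g(Y) = sqrt(60 + Y) (g(Y) = sqrt(Y + 60) = sqrt(60 + Y))
g(s(-16)) + (177 + 188*254) = sqrt(60 + (-3 + (-16)**2)) + (177 + 188*254) = sqrt(60 + (-3 + 256)) + (177 + 47752) = sqrt(60 + 253) + 47929 = sqrt(313) + 47929 = 47929 + sqrt(313)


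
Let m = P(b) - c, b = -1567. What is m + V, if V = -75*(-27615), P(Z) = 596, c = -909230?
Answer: 2980951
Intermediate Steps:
V = 2071125
m = 909826 (m = 596 - 1*(-909230) = 596 + 909230 = 909826)
m + V = 909826 + 2071125 = 2980951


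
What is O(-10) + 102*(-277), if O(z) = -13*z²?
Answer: -29554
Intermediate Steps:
O(-10) + 102*(-277) = -13*(-10)² + 102*(-277) = -13*100 - 28254 = -1300 - 28254 = -29554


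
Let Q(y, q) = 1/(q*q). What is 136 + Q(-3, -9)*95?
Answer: 11111/81 ≈ 137.17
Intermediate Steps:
Q(y, q) = q⁻² (Q(y, q) = 1/(q²) = q⁻²)
136 + Q(-3, -9)*95 = 136 + 95/(-9)² = 136 + (1/81)*95 = 136 + 95/81 = 11111/81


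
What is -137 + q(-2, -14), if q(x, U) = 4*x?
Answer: -145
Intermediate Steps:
-137 + q(-2, -14) = -137 + 4*(-2) = -137 - 8 = -145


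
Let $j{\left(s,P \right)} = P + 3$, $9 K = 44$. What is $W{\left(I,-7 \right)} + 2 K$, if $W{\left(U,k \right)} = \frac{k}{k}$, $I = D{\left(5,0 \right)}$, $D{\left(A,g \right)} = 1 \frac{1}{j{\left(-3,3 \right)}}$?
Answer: $\frac{97}{9} \approx 10.778$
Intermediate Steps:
$K = \frac{44}{9}$ ($K = \frac{1}{9} \cdot 44 = \frac{44}{9} \approx 4.8889$)
$j{\left(s,P \right)} = 3 + P$
$D{\left(A,g \right)} = \frac{1}{6}$ ($D{\left(A,g \right)} = 1 \frac{1}{3 + 3} = 1 \cdot \frac{1}{6} = \frac{1}{6}$)
$I = \frac{1}{6} \approx 0.16667$
$W{\left(U,k \right)} = 1$
$W{\left(I,-7 \right)} + 2 K = 1 + 2 \cdot \frac{44}{9} = 1 + \frac{88}{9} = \frac{97}{9}$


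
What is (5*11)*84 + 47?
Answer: 4667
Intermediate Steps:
(5*11)*84 + 47 = 55*84 + 47 = 4620 + 47 = 4667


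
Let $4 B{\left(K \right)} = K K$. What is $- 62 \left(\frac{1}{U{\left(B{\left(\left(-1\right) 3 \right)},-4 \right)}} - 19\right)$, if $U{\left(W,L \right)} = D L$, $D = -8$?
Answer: $\frac{18817}{16} \approx 1176.1$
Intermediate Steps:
$B{\left(K \right)} = \frac{K^{2}}{4}$ ($B{\left(K \right)} = \frac{K K}{4} = \frac{K^{2}}{4}$)
$U{\left(W,L \right)} = - 8 L$
$- 62 \left(\frac{1}{U{\left(B{\left(\left(-1\right) 3 \right)},-4 \right)}} - 19\right) = - 62 \left(\frac{1}{\left(-8\right) \left(-4\right)} - 19\right) = - 62 \left(\frac{1}{32} - 19\right) = \left(-62\right) \left(- \frac{607}{32}\right) = \frac{18817}{16}$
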